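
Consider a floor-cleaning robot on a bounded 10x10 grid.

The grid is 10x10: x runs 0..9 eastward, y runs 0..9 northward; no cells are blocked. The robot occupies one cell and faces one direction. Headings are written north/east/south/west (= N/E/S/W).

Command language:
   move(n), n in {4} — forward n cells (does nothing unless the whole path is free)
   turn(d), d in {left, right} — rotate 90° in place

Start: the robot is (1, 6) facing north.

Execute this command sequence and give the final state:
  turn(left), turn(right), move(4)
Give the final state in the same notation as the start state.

(1, 6) facing north

start: (1, 6) facing north
[1] after turn(left): (1, 6) facing west
[2] after turn(right): (1, 6) facing north
[3] after move(4): (1, 6) facing north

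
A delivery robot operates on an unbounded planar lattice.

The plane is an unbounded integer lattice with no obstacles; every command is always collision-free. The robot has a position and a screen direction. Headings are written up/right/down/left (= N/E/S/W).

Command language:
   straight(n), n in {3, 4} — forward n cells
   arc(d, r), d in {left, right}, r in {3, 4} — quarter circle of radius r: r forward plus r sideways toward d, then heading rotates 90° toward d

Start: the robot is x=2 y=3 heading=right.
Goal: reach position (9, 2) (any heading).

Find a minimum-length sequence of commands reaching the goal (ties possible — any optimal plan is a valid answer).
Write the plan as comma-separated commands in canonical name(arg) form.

from: x=2 y=3 heading=right
t=1 arc(left, 4) ⇒ x=6 y=7 heading=up
t=2 arc(right, 3) ⇒ x=9 y=10 heading=right
t=3 arc(right, 4) ⇒ x=13 y=6 heading=down
t=4 arc(right, 4) ⇒ x=9 y=2 heading=left
shorter routes all fall short; 4 is best.

arc(left, 4), arc(right, 3), arc(right, 4), arc(right, 4)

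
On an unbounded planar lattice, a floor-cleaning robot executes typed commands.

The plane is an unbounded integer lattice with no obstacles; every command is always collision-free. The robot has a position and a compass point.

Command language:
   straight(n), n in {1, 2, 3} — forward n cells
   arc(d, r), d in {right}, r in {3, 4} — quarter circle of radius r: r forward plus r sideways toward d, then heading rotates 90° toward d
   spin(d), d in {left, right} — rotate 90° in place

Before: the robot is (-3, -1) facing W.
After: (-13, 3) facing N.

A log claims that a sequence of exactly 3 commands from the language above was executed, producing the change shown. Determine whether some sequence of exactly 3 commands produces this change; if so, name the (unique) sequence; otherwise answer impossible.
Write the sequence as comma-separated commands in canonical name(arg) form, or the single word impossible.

straight(3), straight(3), arc(right, 4)

key: position moved to (-13,3) AND the heading swung to N — translation plus rotation needed
begin: (-3, -1) facing W
[1] after straight(3): (-6, -1) facing W
[2] after straight(3): (-9, -1) facing W
[3] after arc(right, 4): (-13, 3) facing N
no rival 3-sequence matches.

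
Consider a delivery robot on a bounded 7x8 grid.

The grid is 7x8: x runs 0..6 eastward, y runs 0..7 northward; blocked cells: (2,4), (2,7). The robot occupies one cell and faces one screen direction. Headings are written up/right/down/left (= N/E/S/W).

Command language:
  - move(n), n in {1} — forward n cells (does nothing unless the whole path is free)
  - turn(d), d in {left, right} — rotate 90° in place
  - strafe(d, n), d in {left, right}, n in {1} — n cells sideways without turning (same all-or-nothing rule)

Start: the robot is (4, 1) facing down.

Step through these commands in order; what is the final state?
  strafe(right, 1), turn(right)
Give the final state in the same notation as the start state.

start: (4, 1) facing down
t=1 strafe(right, 1) ⇒ (3, 1) facing down
t=2 turn(right) ⇒ (3, 1) facing left

(3, 1) facing left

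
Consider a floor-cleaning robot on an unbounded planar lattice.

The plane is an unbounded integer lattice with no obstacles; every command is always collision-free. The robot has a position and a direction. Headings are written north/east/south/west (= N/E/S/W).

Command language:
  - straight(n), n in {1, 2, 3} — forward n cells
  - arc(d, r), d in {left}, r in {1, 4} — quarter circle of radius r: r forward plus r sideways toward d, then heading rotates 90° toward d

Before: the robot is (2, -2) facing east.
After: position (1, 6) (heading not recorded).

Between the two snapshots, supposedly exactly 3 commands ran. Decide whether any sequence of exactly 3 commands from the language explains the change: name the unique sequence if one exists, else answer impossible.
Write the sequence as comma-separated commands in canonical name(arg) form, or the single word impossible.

key: order matters: swapping arc(left, 4) and straight(1) lands elsewhere
start: (2, -2) facing east
1. arc(left, 4) → (6, 2) facing north
2. arc(left, 4) → (2, 6) facing west
3. straight(1) → (1, 6) facing west
uniquely the one of 125 3-step routes that fits.

arc(left, 4), arc(left, 4), straight(1)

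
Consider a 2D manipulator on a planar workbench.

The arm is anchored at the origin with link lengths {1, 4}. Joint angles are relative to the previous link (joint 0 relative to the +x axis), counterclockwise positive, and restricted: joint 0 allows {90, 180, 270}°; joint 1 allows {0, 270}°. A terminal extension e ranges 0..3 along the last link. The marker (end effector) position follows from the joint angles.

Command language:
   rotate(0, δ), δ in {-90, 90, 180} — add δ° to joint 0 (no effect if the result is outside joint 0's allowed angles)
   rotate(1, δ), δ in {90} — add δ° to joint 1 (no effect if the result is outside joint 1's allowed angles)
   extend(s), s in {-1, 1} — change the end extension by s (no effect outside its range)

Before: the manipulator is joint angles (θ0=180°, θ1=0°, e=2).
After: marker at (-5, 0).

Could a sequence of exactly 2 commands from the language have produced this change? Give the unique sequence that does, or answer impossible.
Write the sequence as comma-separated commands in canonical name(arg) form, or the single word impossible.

t0: joint angles (θ0=180°, θ1=0°, e=2)
[1] after extend(-1): joint angles (θ0=180°, θ1=0°, e=1)
[2] after extend(-1): joint angles (θ0=180°, θ1=0°, e=0)
all 36 alternatives checked — unique.

extend(-1), extend(-1)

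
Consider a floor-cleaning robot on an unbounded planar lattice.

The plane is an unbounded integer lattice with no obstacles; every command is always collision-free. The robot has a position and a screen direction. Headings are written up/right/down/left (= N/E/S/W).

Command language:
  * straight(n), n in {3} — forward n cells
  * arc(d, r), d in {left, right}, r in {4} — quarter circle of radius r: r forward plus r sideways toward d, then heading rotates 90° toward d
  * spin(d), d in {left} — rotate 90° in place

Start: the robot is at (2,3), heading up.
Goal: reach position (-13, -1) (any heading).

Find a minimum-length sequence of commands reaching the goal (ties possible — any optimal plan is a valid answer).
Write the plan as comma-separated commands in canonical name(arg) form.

start: at (2,3), heading up
step 1 (arc(left, 4)): at (-2,7), heading left
step 2 (straight(3)): at (-5,7), heading left
step 3 (arc(left, 4)): at (-9,3), heading down
step 4 (arc(right, 4)): at (-13,-1), heading left
no 3-step plan works, so 4 is optimal.

arc(left, 4), straight(3), arc(left, 4), arc(right, 4)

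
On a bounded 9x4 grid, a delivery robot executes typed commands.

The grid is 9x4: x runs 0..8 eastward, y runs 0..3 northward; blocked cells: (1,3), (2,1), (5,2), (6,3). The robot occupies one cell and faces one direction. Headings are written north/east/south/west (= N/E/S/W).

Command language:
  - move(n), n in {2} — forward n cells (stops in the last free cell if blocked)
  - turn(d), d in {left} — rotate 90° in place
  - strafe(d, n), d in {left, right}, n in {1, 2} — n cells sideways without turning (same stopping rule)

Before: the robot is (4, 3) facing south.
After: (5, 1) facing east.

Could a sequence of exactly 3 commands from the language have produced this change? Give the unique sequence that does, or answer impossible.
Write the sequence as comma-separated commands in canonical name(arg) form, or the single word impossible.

move(2), strafe(left, 1), turn(left)

key: order matters: swapping move(2) and turn(left) lands elsewhere
initial: (4, 3) facing south
step 1 (move(2)): (4, 1) facing south
step 2 (strafe(left, 1)): (5, 1) facing south
step 3 (turn(left)): (5, 1) facing east
uniquely the one of 216 3-step routes that fits.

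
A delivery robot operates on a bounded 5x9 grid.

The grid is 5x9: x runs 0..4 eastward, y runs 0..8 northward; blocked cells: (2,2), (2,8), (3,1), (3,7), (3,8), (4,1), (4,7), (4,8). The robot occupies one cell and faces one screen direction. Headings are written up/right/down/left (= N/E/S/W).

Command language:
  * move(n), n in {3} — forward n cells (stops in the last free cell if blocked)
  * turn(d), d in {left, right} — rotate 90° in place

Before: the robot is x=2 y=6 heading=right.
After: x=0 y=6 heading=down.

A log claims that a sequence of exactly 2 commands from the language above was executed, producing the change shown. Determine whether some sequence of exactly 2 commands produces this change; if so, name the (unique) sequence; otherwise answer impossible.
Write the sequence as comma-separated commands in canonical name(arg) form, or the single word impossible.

no 2-step route produces this change.

impossible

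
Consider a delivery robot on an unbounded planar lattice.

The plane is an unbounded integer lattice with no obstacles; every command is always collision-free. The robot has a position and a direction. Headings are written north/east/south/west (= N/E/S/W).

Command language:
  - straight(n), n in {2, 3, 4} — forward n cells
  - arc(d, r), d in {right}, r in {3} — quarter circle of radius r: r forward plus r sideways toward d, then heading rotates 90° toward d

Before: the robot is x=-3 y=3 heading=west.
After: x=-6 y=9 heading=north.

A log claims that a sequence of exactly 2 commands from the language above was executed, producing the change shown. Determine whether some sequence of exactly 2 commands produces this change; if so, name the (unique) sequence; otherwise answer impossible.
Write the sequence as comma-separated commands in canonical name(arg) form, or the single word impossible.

arc(right, 3), straight(3)

key: order matters: swapping arc(right, 3) and straight(3) lands elsewhere
t0: x=-3 y=3 heading=west
1. arc(right, 3) → x=-6 y=6 heading=north
2. straight(3) → x=-6 y=9 heading=north
no rival 2-sequence matches.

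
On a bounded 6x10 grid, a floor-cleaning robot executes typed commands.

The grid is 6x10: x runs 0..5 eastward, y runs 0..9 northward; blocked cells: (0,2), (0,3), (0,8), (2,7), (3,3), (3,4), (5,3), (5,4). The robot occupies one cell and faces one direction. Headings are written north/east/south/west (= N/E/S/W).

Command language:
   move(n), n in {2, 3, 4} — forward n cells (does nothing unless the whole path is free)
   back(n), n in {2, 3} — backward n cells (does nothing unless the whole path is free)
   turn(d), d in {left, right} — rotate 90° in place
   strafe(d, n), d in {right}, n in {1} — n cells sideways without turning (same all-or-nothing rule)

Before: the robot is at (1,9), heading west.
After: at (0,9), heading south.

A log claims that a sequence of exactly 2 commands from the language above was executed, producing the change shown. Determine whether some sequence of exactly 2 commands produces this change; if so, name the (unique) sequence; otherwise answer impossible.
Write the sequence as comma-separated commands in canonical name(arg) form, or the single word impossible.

key: running strafe(right, 1) before turn(left) would end elsewhere — order is forced
start: at (1,9), heading west
[1] after turn(left): at (1,9), heading south
[2] after strafe(right, 1): at (0,9), heading south
no other 2-command option fits: unique.

turn(left), strafe(right, 1)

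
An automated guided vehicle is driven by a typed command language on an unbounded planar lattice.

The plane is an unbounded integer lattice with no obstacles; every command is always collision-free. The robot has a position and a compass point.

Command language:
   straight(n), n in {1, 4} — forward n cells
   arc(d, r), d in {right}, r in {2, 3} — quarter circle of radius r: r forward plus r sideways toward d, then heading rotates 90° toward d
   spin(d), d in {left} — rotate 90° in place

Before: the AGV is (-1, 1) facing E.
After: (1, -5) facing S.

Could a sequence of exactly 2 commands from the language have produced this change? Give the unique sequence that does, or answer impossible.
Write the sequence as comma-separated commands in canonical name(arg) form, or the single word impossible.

key: order matters: swapping arc(right, 2) and straight(4) lands elsewhere
begin: (-1, 1) facing E
t=1 arc(right, 2) ⇒ (1, -1) facing S
t=2 straight(4) ⇒ (1, -5) facing S
all 25 alternatives checked — unique.

arc(right, 2), straight(4)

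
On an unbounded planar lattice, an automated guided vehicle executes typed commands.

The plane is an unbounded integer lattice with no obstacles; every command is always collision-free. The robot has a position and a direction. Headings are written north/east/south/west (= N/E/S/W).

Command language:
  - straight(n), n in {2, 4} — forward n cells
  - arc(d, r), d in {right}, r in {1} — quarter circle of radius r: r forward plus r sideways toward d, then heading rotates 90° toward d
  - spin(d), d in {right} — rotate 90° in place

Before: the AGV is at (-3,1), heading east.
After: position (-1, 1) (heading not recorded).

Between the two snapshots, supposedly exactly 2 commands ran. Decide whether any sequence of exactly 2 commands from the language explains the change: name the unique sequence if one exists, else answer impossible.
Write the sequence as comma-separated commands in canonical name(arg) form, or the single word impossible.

key: order matters: swapping straight(2) and spin(right) lands elsewhere
start: at (-3,1), heading east
[1] after straight(2): at (-1,1), heading east
[2] after spin(right): at (-1,1), heading south
no other 2-command option fits: unique.

straight(2), spin(right)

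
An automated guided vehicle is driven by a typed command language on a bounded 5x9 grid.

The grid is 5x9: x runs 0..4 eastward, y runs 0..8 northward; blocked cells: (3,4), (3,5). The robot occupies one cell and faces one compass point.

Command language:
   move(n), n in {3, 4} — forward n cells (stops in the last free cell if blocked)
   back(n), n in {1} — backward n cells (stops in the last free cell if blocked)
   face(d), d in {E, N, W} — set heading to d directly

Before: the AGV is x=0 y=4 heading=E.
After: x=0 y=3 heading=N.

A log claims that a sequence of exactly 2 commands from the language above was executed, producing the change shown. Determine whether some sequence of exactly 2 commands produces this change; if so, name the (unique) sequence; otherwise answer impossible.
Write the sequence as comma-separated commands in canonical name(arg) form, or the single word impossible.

face(N), back(1)

key: order matters: swapping face(N) and back(1) lands elsewhere
t0: x=0 y=4 heading=E
1. face(N) → x=0 y=4 heading=N
2. back(1) → x=0 y=3 heading=N
all 36 alternatives checked — unique.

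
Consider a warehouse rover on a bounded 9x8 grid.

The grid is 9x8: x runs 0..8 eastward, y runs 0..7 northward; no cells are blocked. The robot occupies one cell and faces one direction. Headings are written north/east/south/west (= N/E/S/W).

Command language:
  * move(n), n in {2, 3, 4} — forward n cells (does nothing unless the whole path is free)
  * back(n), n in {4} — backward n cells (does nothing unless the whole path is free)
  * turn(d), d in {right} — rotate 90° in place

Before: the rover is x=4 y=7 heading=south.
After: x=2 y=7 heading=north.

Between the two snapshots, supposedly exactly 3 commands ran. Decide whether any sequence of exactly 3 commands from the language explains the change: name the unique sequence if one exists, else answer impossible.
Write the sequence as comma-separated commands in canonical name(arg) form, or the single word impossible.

turn(right), move(2), turn(right)

key: position moved to (2,7) AND the heading swung to N — translation plus rotation needed
begin: x=4 y=7 heading=south
t=1 turn(right) ⇒ x=4 y=7 heading=west
t=2 move(2) ⇒ x=2 y=7 heading=west
t=3 turn(right) ⇒ x=2 y=7 heading=north
no other 3-command option fits: unique.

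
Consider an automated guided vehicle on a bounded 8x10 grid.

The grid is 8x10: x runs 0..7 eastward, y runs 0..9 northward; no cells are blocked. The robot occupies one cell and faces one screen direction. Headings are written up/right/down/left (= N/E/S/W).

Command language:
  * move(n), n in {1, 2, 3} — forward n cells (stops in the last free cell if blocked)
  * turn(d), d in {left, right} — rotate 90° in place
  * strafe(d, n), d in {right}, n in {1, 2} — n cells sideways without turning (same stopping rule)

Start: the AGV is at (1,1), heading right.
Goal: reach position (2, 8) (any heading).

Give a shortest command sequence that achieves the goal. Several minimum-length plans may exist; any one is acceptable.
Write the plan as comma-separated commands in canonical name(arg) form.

move(1), turn(left), move(2), move(2), move(3)

begin: at (1,1), heading right
step 1 (move(1)): at (2,1), heading right
step 2 (turn(left)): at (2,1), heading up
step 3 (move(2)): at (2,3), heading up
step 4 (move(2)): at (2,5), heading up
step 5 (move(3)): at (2,8), heading up
minimal: 5 command(s), checked below 5.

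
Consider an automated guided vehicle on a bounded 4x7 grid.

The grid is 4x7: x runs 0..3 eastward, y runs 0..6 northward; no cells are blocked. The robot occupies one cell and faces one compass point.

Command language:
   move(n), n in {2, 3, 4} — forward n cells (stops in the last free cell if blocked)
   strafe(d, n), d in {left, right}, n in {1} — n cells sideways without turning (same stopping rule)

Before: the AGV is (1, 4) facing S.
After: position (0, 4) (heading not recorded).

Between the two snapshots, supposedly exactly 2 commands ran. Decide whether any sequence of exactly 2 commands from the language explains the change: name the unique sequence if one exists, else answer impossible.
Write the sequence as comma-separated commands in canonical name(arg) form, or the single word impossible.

key: the second strafe(right, 1) runs into the grid edge before its full distance
initial: (1, 4) facing S
step 1 (strafe(right, 1)): (0, 4) facing S
step 2 (strafe(right, 1)): (0, 4) facing S
no rival 2-sequence matches.

strafe(right, 1), strafe(right, 1)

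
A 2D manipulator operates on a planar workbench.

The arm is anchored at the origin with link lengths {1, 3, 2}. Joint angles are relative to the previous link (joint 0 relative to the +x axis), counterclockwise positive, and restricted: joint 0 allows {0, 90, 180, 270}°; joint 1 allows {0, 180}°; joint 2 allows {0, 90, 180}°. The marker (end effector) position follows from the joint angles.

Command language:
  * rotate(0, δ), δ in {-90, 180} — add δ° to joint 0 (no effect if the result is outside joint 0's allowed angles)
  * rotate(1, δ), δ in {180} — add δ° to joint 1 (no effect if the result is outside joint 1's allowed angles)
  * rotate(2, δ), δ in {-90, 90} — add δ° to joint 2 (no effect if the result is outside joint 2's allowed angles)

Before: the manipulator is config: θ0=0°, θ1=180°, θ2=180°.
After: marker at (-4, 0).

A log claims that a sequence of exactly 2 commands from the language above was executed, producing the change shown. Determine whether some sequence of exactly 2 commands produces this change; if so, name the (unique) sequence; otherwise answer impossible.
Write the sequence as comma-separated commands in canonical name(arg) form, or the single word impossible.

from: config: θ0=0°, θ1=180°, θ2=180°
1. rotate(2, -90) → config: θ0=0°, θ1=180°, θ2=90°
2. rotate(2, -90) → config: θ0=0°, θ1=180°, θ2=0°
no rival 2-sequence matches.

rotate(2, -90), rotate(2, -90)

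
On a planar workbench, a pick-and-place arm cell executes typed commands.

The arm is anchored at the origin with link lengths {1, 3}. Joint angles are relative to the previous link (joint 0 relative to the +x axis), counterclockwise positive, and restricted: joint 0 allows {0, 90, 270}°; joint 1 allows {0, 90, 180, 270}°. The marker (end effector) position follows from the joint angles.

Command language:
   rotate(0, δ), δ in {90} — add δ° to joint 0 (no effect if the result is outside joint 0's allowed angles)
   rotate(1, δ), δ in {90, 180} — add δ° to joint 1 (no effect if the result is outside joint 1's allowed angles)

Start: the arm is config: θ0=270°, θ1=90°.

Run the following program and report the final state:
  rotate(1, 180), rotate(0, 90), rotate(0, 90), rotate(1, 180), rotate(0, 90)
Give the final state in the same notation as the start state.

t0: config: θ0=270°, θ1=90°
1. rotate(1, 180) → config: θ0=270°, θ1=270°
2. rotate(0, 90) → config: θ0=0°, θ1=270°
3. rotate(0, 90) → config: θ0=90°, θ1=270°
4. rotate(1, 180) → config: θ0=90°, θ1=90°
5. rotate(0, 90) → config: θ0=90°, θ1=90°

config: θ0=90°, θ1=90°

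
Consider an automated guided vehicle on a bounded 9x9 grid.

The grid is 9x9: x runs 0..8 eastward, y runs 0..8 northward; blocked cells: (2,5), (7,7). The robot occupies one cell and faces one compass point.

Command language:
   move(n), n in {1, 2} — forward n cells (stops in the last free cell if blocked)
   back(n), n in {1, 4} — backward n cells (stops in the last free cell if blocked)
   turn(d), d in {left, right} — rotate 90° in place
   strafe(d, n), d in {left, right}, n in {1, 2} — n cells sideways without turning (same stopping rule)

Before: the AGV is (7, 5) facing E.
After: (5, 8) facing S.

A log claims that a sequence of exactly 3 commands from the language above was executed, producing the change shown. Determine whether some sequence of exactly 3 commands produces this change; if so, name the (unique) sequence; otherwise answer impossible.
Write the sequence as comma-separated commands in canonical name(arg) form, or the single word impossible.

turn(right), strafe(right, 2), back(4)

key: position moved to (5,8) AND the heading swung to S — translation plus rotation needed
from: (7, 5) facing E
1. turn(right) → (7, 5) facing S
2. strafe(right, 2) → (5, 5) facing S
3. back(4) → (5, 8) facing S
no rival 3-sequence matches.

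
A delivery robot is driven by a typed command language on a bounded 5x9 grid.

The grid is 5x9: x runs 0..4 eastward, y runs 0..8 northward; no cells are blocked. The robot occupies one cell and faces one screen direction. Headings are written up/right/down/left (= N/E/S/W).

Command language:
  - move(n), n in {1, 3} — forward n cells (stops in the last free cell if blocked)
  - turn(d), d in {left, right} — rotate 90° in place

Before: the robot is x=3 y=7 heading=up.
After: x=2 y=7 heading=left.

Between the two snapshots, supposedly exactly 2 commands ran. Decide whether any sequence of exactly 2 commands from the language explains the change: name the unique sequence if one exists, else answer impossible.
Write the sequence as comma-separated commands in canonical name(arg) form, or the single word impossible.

key: order matters: swapping turn(left) and move(1) lands elsewhere
start: x=3 y=7 heading=up
t=1 turn(left) ⇒ x=3 y=7 heading=left
t=2 move(1) ⇒ x=2 y=7 heading=left
all 16 alternatives checked — unique.

turn(left), move(1)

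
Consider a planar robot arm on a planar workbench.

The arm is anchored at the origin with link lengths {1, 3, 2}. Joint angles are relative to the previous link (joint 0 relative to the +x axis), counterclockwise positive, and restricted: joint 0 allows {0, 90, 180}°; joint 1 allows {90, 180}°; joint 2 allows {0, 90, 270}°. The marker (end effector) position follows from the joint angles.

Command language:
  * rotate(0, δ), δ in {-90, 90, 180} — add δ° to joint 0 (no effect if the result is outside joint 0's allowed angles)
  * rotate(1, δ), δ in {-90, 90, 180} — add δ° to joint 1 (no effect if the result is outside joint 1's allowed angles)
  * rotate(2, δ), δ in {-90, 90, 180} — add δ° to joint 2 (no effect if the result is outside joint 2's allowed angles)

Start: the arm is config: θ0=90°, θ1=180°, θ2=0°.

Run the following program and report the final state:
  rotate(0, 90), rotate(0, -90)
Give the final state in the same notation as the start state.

config: θ0=90°, θ1=180°, θ2=0°

from: config: θ0=90°, θ1=180°, θ2=0°
1. rotate(0, 90) → config: θ0=180°, θ1=180°, θ2=0°
2. rotate(0, -90) → config: θ0=90°, θ1=180°, θ2=0°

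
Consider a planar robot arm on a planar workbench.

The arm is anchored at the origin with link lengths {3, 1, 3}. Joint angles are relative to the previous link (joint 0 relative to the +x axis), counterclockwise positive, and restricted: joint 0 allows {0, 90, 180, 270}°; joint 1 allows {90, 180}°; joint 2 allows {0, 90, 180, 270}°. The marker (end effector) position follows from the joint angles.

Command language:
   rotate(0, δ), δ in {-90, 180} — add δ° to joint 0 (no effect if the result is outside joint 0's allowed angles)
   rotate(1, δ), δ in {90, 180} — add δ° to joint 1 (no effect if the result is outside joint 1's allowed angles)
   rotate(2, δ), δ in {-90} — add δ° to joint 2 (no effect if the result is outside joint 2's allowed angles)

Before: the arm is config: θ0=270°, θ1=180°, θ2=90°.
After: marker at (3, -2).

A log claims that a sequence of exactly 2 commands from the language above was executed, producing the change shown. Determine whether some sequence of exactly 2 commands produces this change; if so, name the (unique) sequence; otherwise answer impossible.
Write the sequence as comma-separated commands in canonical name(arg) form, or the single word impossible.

start: config: θ0=270°, θ1=180°, θ2=90°
step 1 (rotate(2, -90)): config: θ0=270°, θ1=180°, θ2=0°
step 2 (rotate(2, -90)): config: θ0=270°, θ1=180°, θ2=270°
uniquely the one of 25 2-step routes that fits.

rotate(2, -90), rotate(2, -90)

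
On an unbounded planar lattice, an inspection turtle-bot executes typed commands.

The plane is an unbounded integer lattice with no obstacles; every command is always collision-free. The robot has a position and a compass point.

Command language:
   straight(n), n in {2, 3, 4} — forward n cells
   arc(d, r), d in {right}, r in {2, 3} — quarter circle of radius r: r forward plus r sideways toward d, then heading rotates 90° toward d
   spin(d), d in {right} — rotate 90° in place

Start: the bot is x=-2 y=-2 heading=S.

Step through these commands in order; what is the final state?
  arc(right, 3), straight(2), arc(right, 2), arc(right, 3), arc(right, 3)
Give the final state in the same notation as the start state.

x=-3 y=-3 heading=S

start: x=-2 y=-2 heading=S
[1] after arc(right, 3): x=-5 y=-5 heading=W
[2] after straight(2): x=-7 y=-5 heading=W
[3] after arc(right, 2): x=-9 y=-3 heading=N
[4] after arc(right, 3): x=-6 y=0 heading=E
[5] after arc(right, 3): x=-3 y=-3 heading=S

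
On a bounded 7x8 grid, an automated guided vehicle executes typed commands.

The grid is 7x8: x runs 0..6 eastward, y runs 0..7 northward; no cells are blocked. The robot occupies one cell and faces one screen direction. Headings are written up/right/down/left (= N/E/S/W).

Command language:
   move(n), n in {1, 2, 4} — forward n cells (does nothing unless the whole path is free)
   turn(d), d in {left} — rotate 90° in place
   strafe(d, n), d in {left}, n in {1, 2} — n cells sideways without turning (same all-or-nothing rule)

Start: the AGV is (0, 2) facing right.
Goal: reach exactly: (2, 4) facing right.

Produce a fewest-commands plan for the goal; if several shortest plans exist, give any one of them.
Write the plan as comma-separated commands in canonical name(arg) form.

move(2), strafe(left, 2)

from: (0, 2) facing right
step 1 (move(2)): (2, 2) facing right
step 2 (strafe(left, 2)): (2, 4) facing right
no 1-step plan works, so 2 is optimal.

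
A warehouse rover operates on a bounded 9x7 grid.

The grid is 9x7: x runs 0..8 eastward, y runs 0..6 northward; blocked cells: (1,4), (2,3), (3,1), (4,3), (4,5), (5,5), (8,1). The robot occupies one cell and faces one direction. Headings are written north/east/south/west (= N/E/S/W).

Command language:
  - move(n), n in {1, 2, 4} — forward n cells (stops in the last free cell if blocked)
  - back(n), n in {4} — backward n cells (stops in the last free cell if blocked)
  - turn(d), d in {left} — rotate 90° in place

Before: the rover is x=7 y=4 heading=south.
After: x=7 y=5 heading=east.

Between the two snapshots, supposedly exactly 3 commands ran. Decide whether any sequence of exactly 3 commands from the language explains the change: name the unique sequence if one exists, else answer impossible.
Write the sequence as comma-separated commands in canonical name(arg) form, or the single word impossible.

back(4), move(1), turn(left)

key: order matters: swapping back(4) and turn(left) lands elsewhere
from: x=7 y=4 heading=south
step 1 (back(4)): x=7 y=6 heading=south
step 2 (move(1)): x=7 y=5 heading=south
step 3 (turn(left)): x=7 y=5 heading=east
no rival 3-sequence matches.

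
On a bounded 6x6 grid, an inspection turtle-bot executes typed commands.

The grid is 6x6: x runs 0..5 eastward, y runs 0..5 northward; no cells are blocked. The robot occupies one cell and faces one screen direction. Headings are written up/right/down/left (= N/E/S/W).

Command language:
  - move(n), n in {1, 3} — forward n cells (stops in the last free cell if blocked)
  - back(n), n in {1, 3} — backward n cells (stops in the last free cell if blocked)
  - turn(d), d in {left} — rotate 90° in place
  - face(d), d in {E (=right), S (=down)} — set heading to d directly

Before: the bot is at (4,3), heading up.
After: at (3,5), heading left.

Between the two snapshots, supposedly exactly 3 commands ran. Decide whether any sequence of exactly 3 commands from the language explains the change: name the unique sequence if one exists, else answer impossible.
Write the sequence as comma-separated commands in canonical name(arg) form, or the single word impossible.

move(3), turn(left), move(1)

key: move(3) runs into the grid edge before its full distance
t0: at (4,3), heading up
[1] after move(3): at (4,5), heading up
[2] after turn(left): at (4,5), heading left
[3] after move(1): at (3,5), heading left
no rival 3-sequence matches.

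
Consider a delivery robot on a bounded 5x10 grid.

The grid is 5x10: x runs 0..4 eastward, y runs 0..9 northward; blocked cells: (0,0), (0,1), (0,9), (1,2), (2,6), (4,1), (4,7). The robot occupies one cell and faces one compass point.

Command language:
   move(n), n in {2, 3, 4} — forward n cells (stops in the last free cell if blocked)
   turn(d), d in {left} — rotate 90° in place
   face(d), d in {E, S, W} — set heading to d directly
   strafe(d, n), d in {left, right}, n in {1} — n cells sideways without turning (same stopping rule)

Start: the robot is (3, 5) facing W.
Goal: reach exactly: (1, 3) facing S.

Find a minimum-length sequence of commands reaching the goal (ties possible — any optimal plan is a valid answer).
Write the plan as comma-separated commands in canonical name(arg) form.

move(2), turn(left), move(2)

begin: (3, 5) facing W
t=1 move(2) ⇒ (1, 5) facing W
t=2 turn(left) ⇒ (1, 5) facing S
t=3 move(2) ⇒ (1, 3) facing S
nothing shorter than 3 reaches the goal.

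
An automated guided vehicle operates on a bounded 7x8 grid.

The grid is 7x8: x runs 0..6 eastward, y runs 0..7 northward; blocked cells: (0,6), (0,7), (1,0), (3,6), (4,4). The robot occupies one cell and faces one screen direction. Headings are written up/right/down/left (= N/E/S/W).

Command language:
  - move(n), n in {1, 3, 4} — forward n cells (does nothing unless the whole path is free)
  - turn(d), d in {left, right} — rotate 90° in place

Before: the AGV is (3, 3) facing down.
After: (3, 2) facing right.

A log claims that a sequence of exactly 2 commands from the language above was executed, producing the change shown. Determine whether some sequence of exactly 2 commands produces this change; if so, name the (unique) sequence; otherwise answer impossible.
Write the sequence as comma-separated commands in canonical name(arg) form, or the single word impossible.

move(1), turn(left)

key: position moved to (3,2) AND the heading swung to E — translation plus rotation needed
from: (3, 3) facing down
1. move(1) → (3, 2) facing down
2. turn(left) → (3, 2) facing right
all 25 alternatives checked — unique.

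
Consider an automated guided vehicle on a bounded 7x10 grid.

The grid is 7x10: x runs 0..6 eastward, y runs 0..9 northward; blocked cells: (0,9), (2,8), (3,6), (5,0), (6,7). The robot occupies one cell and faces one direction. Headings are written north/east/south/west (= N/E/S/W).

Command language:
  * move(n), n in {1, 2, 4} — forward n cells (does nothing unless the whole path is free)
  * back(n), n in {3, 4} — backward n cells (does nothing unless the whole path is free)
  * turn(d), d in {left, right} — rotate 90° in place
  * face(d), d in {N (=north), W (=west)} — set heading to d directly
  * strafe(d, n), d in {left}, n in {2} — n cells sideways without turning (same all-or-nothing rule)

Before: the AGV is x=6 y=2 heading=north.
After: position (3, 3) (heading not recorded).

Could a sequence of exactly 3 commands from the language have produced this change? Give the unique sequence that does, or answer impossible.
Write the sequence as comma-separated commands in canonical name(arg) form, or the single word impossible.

move(1), turn(right), back(3)

key: running back(3) before move(1) would end elsewhere — order is forced
begin: x=6 y=2 heading=north
[1] after move(1): x=6 y=3 heading=north
[2] after turn(right): x=6 y=3 heading=east
[3] after back(3): x=3 y=3 heading=east
no rival 3-sequence matches.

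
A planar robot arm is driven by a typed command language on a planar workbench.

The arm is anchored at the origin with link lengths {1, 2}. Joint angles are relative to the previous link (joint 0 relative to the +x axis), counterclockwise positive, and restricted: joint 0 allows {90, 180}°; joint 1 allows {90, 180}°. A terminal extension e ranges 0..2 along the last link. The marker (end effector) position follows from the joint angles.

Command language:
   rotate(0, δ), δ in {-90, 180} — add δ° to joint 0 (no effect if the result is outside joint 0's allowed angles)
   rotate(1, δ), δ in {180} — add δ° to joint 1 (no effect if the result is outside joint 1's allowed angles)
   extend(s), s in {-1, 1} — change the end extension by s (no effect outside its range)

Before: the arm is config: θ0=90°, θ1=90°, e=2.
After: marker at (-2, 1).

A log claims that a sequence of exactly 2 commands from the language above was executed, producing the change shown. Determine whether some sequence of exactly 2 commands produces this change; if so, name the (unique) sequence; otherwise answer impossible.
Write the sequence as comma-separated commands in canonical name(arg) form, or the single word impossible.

initial: config: θ0=90°, θ1=90°, e=2
1. extend(-1) → config: θ0=90°, θ1=90°, e=1
2. extend(-1) → config: θ0=90°, θ1=90°, e=0
uniquely the one of 25 2-step routes that fits.

extend(-1), extend(-1)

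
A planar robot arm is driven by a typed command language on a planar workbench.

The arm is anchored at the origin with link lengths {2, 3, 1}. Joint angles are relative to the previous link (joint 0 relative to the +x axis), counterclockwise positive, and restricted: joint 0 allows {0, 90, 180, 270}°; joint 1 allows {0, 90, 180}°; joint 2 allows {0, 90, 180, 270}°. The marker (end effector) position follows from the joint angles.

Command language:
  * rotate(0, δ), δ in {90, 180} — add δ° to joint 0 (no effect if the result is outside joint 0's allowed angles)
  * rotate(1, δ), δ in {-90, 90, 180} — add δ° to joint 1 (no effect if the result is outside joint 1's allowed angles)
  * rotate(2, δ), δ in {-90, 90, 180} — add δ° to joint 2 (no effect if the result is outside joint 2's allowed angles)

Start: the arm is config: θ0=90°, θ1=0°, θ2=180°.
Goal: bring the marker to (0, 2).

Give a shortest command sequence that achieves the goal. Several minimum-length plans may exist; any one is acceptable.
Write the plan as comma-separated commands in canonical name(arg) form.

from: config: θ0=90°, θ1=0°, θ2=180°
[1] after rotate(0, 180): config: θ0=270°, θ1=0°, θ2=180°
[2] after rotate(1, 180): config: θ0=270°, θ1=180°, θ2=180°
[3] after rotate(2, 180): config: θ0=270°, θ1=180°, θ2=0°
no 2-step plan works, so 3 is optimal.

rotate(0, 180), rotate(1, 180), rotate(2, 180)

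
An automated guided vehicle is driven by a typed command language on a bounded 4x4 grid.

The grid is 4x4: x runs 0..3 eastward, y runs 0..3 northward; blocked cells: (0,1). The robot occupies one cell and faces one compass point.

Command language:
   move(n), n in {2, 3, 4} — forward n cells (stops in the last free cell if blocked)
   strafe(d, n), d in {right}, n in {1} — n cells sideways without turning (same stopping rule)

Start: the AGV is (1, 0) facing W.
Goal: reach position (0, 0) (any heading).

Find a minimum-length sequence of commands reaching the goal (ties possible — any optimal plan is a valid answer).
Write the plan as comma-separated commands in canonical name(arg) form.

start: (1, 0) facing W
[1] after move(2): (0, 0) facing W
no 0-step plan works, so 1 is optimal.

move(2)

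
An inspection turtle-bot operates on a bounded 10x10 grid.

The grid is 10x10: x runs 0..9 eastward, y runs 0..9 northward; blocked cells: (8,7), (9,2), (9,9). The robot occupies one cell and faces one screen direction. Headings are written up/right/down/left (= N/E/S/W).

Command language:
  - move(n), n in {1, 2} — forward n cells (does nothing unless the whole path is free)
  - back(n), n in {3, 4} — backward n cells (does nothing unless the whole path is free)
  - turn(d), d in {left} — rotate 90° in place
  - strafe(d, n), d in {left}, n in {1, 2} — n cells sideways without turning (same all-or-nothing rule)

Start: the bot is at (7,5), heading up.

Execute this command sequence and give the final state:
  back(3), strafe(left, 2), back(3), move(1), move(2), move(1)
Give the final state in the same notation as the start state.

start: at (7,5), heading up
1. back(3) → at (7,2), heading up
2. strafe(left, 2) → at (5,2), heading up
3. back(3) → at (5,2), heading up
4. move(1) → at (5,3), heading up
5. move(2) → at (5,5), heading up
6. move(1) → at (5,6), heading up

at (5,6), heading up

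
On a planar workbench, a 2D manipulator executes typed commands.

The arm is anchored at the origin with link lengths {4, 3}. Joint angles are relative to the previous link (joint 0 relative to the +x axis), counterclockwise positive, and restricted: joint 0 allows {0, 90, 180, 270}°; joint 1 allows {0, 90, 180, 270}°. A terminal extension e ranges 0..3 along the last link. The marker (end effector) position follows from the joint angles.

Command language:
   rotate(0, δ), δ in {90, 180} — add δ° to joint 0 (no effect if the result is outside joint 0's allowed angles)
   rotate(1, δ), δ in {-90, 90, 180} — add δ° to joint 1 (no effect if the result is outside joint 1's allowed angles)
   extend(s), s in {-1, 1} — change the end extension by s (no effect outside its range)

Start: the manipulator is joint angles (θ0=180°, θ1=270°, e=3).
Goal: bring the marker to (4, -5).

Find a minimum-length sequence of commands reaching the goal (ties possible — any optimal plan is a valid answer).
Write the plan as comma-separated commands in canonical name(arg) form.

initial: joint angles (θ0=180°, θ1=270°, e=3)
[1] after rotate(0, 180): joint angles (θ0=0°, θ1=270°, e=3)
[2] after extend(-1): joint angles (θ0=0°, θ1=270°, e=2)
no 1-step plan works, so 2 is optimal.

rotate(0, 180), extend(-1)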